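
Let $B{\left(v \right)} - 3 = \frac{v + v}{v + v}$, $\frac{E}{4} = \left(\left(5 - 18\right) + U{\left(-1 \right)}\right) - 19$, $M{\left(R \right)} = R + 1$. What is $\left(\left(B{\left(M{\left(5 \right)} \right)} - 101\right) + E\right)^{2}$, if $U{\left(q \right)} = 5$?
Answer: $42025$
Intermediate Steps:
$M{\left(R \right)} = 1 + R$
$E = -108$ ($E = 4 \left(\left(\left(5 - 18\right) + 5\right) - 19\right) = 4 \left(\left(-13 + 5\right) - 19\right) = 4 \left(-8 - 19\right) = 4 \left(-27\right) = -108$)
$B{\left(v \right)} = 4$ ($B{\left(v \right)} = 3 + \frac{v + v}{v + v} = 3 + \frac{2 v}{2 v} = 3 + 2 v \frac{1}{2 v} = 3 + 1 = 4$)
$\left(\left(B{\left(M{\left(5 \right)} \right)} - 101\right) + E\right)^{2} = \left(\left(4 - 101\right) - 108\right)^{2} = \left(-97 - 108\right)^{2} = \left(-205\right)^{2} = 42025$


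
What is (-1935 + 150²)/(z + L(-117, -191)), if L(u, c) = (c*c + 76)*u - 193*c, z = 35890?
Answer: -6855/1401472 ≈ -0.0048913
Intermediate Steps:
L(u, c) = -193*c + u*(76 + c²) (L(u, c) = (c² + 76)*u - 193*c = (76 + c²)*u - 193*c = u*(76 + c²) - 193*c = -193*c + u*(76 + c²))
(-1935 + 150²)/(z + L(-117, -191)) = (-1935 + 150²)/(35890 + (-193*(-191) + 76*(-117) - 117*(-191)²)) = (-1935 + 22500)/(35890 + (36863 - 8892 - 117*36481)) = 20565/(35890 + (36863 - 8892 - 4268277)) = 20565/(35890 - 4240306) = 20565/(-4204416) = 20565*(-1/4204416) = -6855/1401472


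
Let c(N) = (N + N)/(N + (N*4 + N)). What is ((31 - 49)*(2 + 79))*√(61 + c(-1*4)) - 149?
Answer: -149 - 972*√138 ≈ -11567.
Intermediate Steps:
c(N) = ⅓ (c(N) = (2*N)/(N + (4*N + N)) = (2*N)/(N + 5*N) = (2*N)/((6*N)) = (2*N)*(1/(6*N)) = ⅓)
((31 - 49)*(2 + 79))*√(61 + c(-1*4)) - 149 = ((31 - 49)*(2 + 79))*√(61 + ⅓) - 149 = (-18*81)*√(184/3) - 149 = -972*√138 - 149 = -149 - 972*√138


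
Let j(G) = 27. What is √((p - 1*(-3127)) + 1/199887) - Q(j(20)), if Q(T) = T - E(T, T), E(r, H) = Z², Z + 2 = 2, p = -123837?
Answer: -27 + I*√4822945449146103/199887 ≈ -27.0 + 347.43*I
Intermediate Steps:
Z = 0 (Z = -2 + 2 = 0)
E(r, H) = 0 (E(r, H) = 0² = 0)
Q(T) = T (Q(T) = T - 1*0 = T + 0 = T)
√((p - 1*(-3127)) + 1/199887) - Q(j(20)) = √((-123837 - 1*(-3127)) + 1/199887) - 1*27 = √((-123837 + 3127) + 1/199887) - 27 = √(-120710 + 1/199887) - 27 = √(-24128359769/199887) - 27 = I*√4822945449146103/199887 - 27 = -27 + I*√4822945449146103/199887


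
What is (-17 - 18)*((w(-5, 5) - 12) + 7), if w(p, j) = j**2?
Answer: -700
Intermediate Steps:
(-17 - 18)*((w(-5, 5) - 12) + 7) = (-17 - 18)*((5**2 - 12) + 7) = -35*((25 - 12) + 7) = -35*(13 + 7) = -35*20 = -700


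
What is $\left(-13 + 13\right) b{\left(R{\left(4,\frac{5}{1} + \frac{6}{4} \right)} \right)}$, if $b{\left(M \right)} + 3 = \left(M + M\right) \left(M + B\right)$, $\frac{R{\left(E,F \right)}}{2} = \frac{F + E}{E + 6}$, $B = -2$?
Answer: $0$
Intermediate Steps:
$R{\left(E,F \right)} = \frac{2 \left(E + F\right)}{6 + E}$ ($R{\left(E,F \right)} = 2 \frac{F + E}{E + 6} = 2 \frac{E + F}{6 + E} = \frac{2 \left(E + F\right)}{6 + E}$)
$b{\left(M \right)} = -3 + 2 M \left(-2 + M\right)$ ($b{\left(M \right)} = -3 + \left(M + M\right) \left(M - 2\right) = -3 + 2 M \left(-2 + M\right)$)
$\left(-13 + 13\right) b{\left(R{\left(4,\frac{5}{1} + \frac{6}{4} \right)} \right)} = \left(-13 + 13\right) \left(-3 - 4 \frac{2 \left(4 + \left(\frac{5}{1} + \frac{6}{4}\right)\right)}{6 + 4} + 2 \left(\frac{2 \left(4 + \left(\frac{5}{1} + \frac{6}{4}\right)\right)}{6 + 4}\right)^{2}\right) = 0 \left(-3 - 4 \frac{2 \left(4 + \left(5 \cdot 1 + 6 \cdot \frac{1}{4}\right)\right)}{10} + 2 \left(\frac{2 \left(4 + \left(5 \cdot 1 + 6 \cdot \frac{1}{4}\right)\right)}{10}\right)^{2}\right) = 0 \left(-3 - 4 \cdot 2 \cdot \frac{1}{10} \left(4 + \left(5 + \frac{3}{2}\right)\right) + 2 \left(2 \cdot \frac{1}{10} \left(4 + \left(5 + \frac{3}{2}\right)\right)\right)^{2}\right) = 0 \left(-3 - 4 \cdot 2 \cdot \frac{1}{10} \left(4 + \frac{13}{2}\right) + 2 \left(2 \cdot \frac{1}{10} \left(4 + \frac{13}{2}\right)\right)^{2}\right) = 0 \left(-3 - 4 \cdot 2 \cdot \frac{1}{10} \cdot \frac{21}{2} + 2 \left(2 \cdot \frac{1}{10} \cdot \frac{21}{2}\right)^{2}\right) = 0 \left(-3 - \frac{42}{5} + 2 \left(\frac{21}{10}\right)^{2}\right) = 0 \left(-3 - \frac{42}{5} + 2 \cdot \frac{441}{100}\right) = 0 \left(-3 - \frac{42}{5} + \frac{441}{50}\right) = 0 \left(- \frac{129}{50}\right) = 0$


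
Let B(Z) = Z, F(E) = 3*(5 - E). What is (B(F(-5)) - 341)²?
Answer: 96721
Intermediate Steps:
F(E) = 15 - 3*E
(B(F(-5)) - 341)² = ((15 - 3*(-5)) - 341)² = ((15 + 15) - 341)² = (30 - 341)² = (-311)² = 96721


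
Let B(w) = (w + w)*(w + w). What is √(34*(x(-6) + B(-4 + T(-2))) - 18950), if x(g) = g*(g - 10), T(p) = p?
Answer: I*√10790 ≈ 103.87*I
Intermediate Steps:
x(g) = g*(-10 + g)
B(w) = 4*w² (B(w) = (2*w)*(2*w) = 4*w²)
√(34*(x(-6) + B(-4 + T(-2))) - 18950) = √(34*(-6*(-10 - 6) + 4*(-4 - 2)²) - 18950) = √(34*(-6*(-16) + 4*(-6)²) - 18950) = √(34*(96 + 4*36) - 18950) = √(34*(96 + 144) - 18950) = √(34*240 - 18950) = √(8160 - 18950) = √(-10790) = I*√10790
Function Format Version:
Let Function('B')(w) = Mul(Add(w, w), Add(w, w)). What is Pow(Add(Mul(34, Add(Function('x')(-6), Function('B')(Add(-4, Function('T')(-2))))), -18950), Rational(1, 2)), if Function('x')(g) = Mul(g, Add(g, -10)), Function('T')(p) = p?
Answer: Mul(I, Pow(10790, Rational(1, 2))) ≈ Mul(103.87, I)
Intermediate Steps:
Function('x')(g) = Mul(g, Add(-10, g))
Function('B')(w) = Mul(4, Pow(w, 2)) (Function('B')(w) = Mul(Mul(2, w), Mul(2, w)) = Mul(4, Pow(w, 2)))
Pow(Add(Mul(34, Add(Function('x')(-6), Function('B')(Add(-4, Function('T')(-2))))), -18950), Rational(1, 2)) = Pow(Add(Mul(34, Add(Mul(-6, Add(-10, -6)), Mul(4, Pow(Add(-4, -2), 2)))), -18950), Rational(1, 2)) = Pow(Add(Mul(34, Add(Mul(-6, -16), Mul(4, Pow(-6, 2)))), -18950), Rational(1, 2)) = Pow(Add(Mul(34, Add(96, Mul(4, 36))), -18950), Rational(1, 2)) = Pow(Add(Mul(34, Add(96, 144)), -18950), Rational(1, 2)) = Pow(Add(Mul(34, 240), -18950), Rational(1, 2)) = Pow(Add(8160, -18950), Rational(1, 2)) = Pow(-10790, Rational(1, 2)) = Mul(I, Pow(10790, Rational(1, 2)))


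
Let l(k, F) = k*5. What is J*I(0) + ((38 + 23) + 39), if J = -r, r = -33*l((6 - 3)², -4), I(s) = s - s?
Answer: 100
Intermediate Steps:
l(k, F) = 5*k
I(s) = 0
r = -1485 (r = -165*(6 - 3)² = -165*3² = -165*9 = -33*45 = -1485)
J = 1485 (J = -1*(-1485) = 1485)
J*I(0) + ((38 + 23) + 39) = 1485*0 + ((38 + 23) + 39) = 0 + (61 + 39) = 0 + 100 = 100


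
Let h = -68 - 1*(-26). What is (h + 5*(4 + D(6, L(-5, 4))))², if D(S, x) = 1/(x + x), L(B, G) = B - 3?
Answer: 127449/256 ≈ 497.85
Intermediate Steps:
L(B, G) = -3 + B
D(S, x) = 1/(2*x)
h = -42 (h = -68 + 26 = -42)
(h + 5*(4 + D(6, L(-5, 4))))² = (-42 + 5*(4 + 1/(2*(-3 - 5))))² = (-42 + 5*(4 + (½)/(-8)))² = (-42 + 5*(4 + (½)*(-⅛)))² = (-42 + 5*(4 - 1/16))² = (-42 + 5*(63/16))² = (-42 + 315/16)² = (-357/16)² = 127449/256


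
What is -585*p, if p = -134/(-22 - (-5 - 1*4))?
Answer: -6030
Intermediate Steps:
p = 134/13 (p = -134/(-22 - (-5 - 4)) = -134/(-22 - 1*(-9)) = -134/(-22 + 9) = -134/(-13) = -134*(-1/13) = 134/13 ≈ 10.308)
-585*p = -585*134/13 = -6030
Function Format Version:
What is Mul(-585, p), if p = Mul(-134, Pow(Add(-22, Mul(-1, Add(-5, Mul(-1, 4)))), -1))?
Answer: -6030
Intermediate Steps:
p = Rational(134, 13) (p = Mul(-134, Pow(Add(-22, Mul(-1, Add(-5, -4))), -1)) = Mul(-134, Pow(Add(-22, Mul(-1, -9)), -1)) = Mul(-134, Pow(Add(-22, 9), -1)) = Mul(-134, Pow(-13, -1)) = Mul(-134, Rational(-1, 13)) = Rational(134, 13) ≈ 10.308)
Mul(-585, p) = Mul(-585, Rational(134, 13)) = -6030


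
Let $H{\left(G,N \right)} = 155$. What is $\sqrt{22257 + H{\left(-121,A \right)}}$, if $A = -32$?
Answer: $2 \sqrt{5603} \approx 149.71$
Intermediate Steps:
$\sqrt{22257 + H{\left(-121,A \right)}} = \sqrt{22257 + 155} = \sqrt{22412} = 2 \sqrt{5603}$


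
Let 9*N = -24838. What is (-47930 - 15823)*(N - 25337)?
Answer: 5373761621/3 ≈ 1.7913e+9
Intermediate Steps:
N = -24838/9 (N = (1/9)*(-24838) = -24838/9 ≈ -2759.8)
(-47930 - 15823)*(N - 25337) = (-47930 - 15823)*(-24838/9 - 25337) = -63753*(-252871/9) = 5373761621/3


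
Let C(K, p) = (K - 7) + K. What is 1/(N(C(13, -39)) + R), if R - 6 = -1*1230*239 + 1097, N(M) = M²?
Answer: -1/292506 ≈ -3.4187e-6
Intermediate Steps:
C(K, p) = -7 + 2*K (C(K, p) = (-7 + K) + K = -7 + 2*K)
R = -292867 (R = 6 + (-1*1230*239 + 1097) = 6 + (-1230*239 + 1097) = 6 + (-293970 + 1097) = 6 - 292873 = -292867)
1/(N(C(13, -39)) + R) = 1/((-7 + 2*13)² - 292867) = 1/((-7 + 26)² - 292867) = 1/(19² - 292867) = 1/(361 - 292867) = 1/(-292506) = -1/292506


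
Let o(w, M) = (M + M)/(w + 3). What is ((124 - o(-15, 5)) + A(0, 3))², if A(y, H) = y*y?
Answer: 561001/36 ≈ 15583.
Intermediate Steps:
A(y, H) = y²
o(w, M) = 2*M/(3 + w) (o(w, M) = (2*M)/(3 + w) = 2*M/(3 + w))
((124 - o(-15, 5)) + A(0, 3))² = ((124 - 2*5/(3 - 15)) + 0²)² = ((124 - 2*5/(-12)) + 0)² = ((124 - 2*5*(-1)/12) + 0)² = ((124 - 1*(-⅚)) + 0)² = ((124 + ⅚) + 0)² = (749/6 + 0)² = (749/6)² = 561001/36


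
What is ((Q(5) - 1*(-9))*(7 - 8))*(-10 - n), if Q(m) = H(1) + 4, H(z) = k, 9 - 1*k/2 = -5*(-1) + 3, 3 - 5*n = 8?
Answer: 135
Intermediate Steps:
n = -1 (n = ⅗ - ⅕*8 = ⅗ - 8/5 = -1)
k = 2 (k = 18 - 2*(-5*(-1) + 3) = 18 - 2*(5 + 3) = 18 - 2*8 = 18 - 16 = 2)
H(z) = 2
Q(m) = 6 (Q(m) = 2 + 4 = 6)
((Q(5) - 1*(-9))*(7 - 8))*(-10 - n) = ((6 - 1*(-9))*(7 - 8))*(-10 - 1*(-1)) = ((6 + 9)*(-1))*(-10 + 1) = (15*(-1))*(-9) = -15*(-9) = 135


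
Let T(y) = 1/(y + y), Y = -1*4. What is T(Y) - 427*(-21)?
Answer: 71735/8 ≈ 8966.9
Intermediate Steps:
Y = -4
T(y) = 1/(2*y)
T(Y) - 427*(-21) = (½)/(-4) - 427*(-21) = (½)*(-¼) + 8967 = -⅛ + 8967 = 71735/8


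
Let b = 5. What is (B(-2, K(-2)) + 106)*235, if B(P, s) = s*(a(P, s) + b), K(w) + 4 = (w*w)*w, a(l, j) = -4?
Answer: 22090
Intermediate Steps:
K(w) = -4 + w³ (K(w) = -4 + (w*w)*w = -4 + w²*w = -4 + w³)
B(P, s) = s (B(P, s) = s*(-4 + 5) = s*1 = s)
(B(-2, K(-2)) + 106)*235 = ((-4 + (-2)³) + 106)*235 = ((-4 - 8) + 106)*235 = (-12 + 106)*235 = 94*235 = 22090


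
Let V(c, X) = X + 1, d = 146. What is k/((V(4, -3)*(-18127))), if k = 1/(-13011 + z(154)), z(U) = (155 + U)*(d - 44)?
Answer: 1/670952778 ≈ 1.4904e-9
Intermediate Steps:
z(U) = 15810 + 102*U (z(U) = (155 + U)*(146 - 44) = (155 + U)*102 = 15810 + 102*U)
V(c, X) = 1 + X
k = 1/18507 (k = 1/(-13011 + (15810 + 102*154)) = 1/(-13011 + (15810 + 15708)) = 1/(-13011 + 31518) = 1/18507 ≈ 5.4034e-5)
k/((V(4, -3)*(-18127))) = 1/(18507*(((1 - 3)*(-18127)))) = 1/(18507*((-2*(-18127)))) = (1/18507)/36254 = (1/18507)*(1/36254) = 1/670952778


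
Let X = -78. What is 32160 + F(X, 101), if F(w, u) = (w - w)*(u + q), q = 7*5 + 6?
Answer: 32160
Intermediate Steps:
q = 41 (q = 35 + 6 = 41)
F(w, u) = 0 (F(w, u) = (w - w)*(u + 41) = 0*(41 + u) = 0)
32160 + F(X, 101) = 32160 + 0 = 32160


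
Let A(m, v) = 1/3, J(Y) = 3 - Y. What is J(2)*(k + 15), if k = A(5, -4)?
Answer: 46/3 ≈ 15.333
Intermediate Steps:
A(m, v) = 1/3
k = 1/3 ≈ 0.33333
J(2)*(k + 15) = (3 - 1*2)*(1/3 + 15) = (3 - 2)*(46/3) = 1*(46/3) = 46/3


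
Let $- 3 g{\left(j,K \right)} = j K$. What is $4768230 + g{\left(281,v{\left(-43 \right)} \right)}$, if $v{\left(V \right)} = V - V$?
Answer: $4768230$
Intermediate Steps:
$v{\left(V \right)} = 0$
$g{\left(j,K \right)} = - \frac{K j}{3}$ ($g{\left(j,K \right)} = - \frac{j K}{3} = - \frac{K j}{3}$)
$4768230 + g{\left(281,v{\left(-43 \right)} \right)} = 4768230 - 0 \cdot 281 = 4768230 + 0 = 4768230$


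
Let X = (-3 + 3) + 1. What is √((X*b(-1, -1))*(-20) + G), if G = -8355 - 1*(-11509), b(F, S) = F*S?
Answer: √3134 ≈ 55.982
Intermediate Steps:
X = 1 (X = 0 + 1 = 1)
G = 3154 (G = -8355 + 11509 = 3154)
√((X*b(-1, -1))*(-20) + G) = √((1*(-1*(-1)))*(-20) + 3154) = √((1*1)*(-20) + 3154) = √(1*(-20) + 3154) = √(-20 + 3154) = √3134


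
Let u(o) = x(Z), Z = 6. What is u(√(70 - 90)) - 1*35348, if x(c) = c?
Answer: -35342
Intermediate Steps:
u(o) = 6
u(√(70 - 90)) - 1*35348 = 6 - 1*35348 = 6 - 35348 = -35342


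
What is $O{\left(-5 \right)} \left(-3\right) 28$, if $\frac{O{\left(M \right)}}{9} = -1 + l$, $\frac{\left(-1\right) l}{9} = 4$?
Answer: $27972$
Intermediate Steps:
$l = -36$ ($l = \left(-9\right) 4 = -36$)
$O{\left(M \right)} = -333$ ($O{\left(M \right)} = 9 \left(-1 - 36\right) = 9 \left(-37\right) = -333$)
$O{\left(-5 \right)} \left(-3\right) 28 = \left(-333\right) \left(-3\right) 28 = 999 \cdot 28 = 27972$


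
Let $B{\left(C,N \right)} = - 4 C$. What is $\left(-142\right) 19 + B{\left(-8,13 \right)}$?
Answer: $-2666$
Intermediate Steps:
$\left(-142\right) 19 + B{\left(-8,13 \right)} = \left(-142\right) 19 - -32 = -2698 + 32 = -2666$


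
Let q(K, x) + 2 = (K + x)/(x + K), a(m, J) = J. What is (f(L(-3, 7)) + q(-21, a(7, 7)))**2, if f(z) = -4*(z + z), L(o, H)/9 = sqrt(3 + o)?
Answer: 1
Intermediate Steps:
L(o, H) = 9*sqrt(3 + o)
q(K, x) = -1 (q(K, x) = -2 + (K + x)/(x + K) = -2 + (K + x)/(K + x) = -2 + 1 = -1)
f(z) = -8*z
(f(L(-3, 7)) + q(-21, a(7, 7)))**2 = (-72*sqrt(3 - 3) - 1)**2 = (-72*sqrt(0) - 1)**2 = (-72*0 - 1)**2 = (-8*0 - 1)**2 = (0 - 1)**2 = (-1)**2 = 1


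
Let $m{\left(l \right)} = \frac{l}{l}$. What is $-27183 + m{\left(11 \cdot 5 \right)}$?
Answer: $-27182$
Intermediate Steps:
$m{\left(l \right)} = 1$
$-27183 + m{\left(11 \cdot 5 \right)} = -27183 + 1 = -27182$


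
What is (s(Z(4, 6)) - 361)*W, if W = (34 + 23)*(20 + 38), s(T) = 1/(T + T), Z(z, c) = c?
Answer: -2386381/2 ≈ -1.1932e+6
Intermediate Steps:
s(T) = 1/(2*T)
W = 3306 (W = 57*58 = 3306)
(s(Z(4, 6)) - 361)*W = ((½)/6 - 361)*3306 = ((½)*(⅙) - 361)*3306 = (1/12 - 361)*3306 = -4331/12*3306 = -2386381/2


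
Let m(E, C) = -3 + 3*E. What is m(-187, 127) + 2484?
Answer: 1920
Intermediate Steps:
m(-187, 127) + 2484 = (-3 + 3*(-187)) + 2484 = (-3 - 561) + 2484 = -564 + 2484 = 1920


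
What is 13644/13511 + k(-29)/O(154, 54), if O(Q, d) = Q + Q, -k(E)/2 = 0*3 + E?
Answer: 2492995/2080694 ≈ 1.1982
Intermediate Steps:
k(E) = -2*E (k(E) = -2*(0*3 + E) = -2*(0 + E) = -2*E)
O(Q, d) = 2*Q
13644/13511 + k(-29)/O(154, 54) = 13644/13511 + (-2*(-29))/((2*154)) = 13644*(1/13511) + 58/308 = 13644/13511 + 58*(1/308) = 13644/13511 + 29/154 = 2492995/2080694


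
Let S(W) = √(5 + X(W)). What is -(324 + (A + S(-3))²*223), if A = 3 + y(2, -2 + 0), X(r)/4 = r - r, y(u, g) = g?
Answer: -1662 - 446*√5 ≈ -2659.3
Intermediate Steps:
X(r) = 0 (X(r) = 4*(r - r) = 4*0 = 0)
S(W) = √5 (S(W) = √(5 + 0) = √5)
A = 1 (A = 3 + (-2 + 0) = 3 - 2 = 1)
-(324 + (A + S(-3))²*223) = -(324 + (1 + √5)²*223) = -(324 + 223*(1 + √5)²) = -324 - 223*(1 + √5)²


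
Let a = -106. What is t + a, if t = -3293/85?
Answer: -12303/85 ≈ -144.74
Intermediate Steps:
t = -3293/85 (t = -3293*1/85 = -3293/85 ≈ -38.741)
t + a = -3293/85 - 106 = -12303/85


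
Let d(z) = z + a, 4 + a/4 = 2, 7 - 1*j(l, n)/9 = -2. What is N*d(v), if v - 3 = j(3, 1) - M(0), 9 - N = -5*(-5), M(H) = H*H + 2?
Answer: -1184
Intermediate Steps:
j(l, n) = 81 (j(l, n) = 63 - 9*(-2) = 63 + 18 = 81)
M(H) = 2 + H² (M(H) = H² + 2 = 2 + H²)
N = -16 (N = 9 - (-5)*(-5) = 9 - 1*25 = 9 - 25 = -16)
a = -8 (a = -16 + 4*2 = -16 + 8 = -8)
v = 82 (v = 3 + (81 - (2 + 0²)) = 3 + (81 - (2 + 0)) = 3 + (81 - 1*2) = 3 + (81 - 2) = 3 + 79 = 82)
d(z) = -8 + z (d(z) = z - 8 = -8 + z)
N*d(v) = -16*(-8 + 82) = -16*74 = -1184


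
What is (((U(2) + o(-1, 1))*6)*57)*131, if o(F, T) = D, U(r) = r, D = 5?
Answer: 313614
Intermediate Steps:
o(F, T) = 5
(((U(2) + o(-1, 1))*6)*57)*131 = (((2 + 5)*6)*57)*131 = ((7*6)*57)*131 = (42*57)*131 = 2394*131 = 313614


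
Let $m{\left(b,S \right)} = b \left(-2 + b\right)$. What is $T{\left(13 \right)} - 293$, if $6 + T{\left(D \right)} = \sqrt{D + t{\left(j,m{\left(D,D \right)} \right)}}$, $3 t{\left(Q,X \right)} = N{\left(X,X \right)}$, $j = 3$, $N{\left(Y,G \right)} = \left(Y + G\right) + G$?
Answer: $-299 + 2 \sqrt{39} \approx -286.51$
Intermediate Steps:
$N{\left(Y,G \right)} = Y + 2 G$ ($N{\left(Y,G \right)} = \left(G + Y\right) + G = Y + 2 G$)
$t{\left(Q,X \right)} = X$ ($t{\left(Q,X \right)} = \frac{X + 2 X}{3} = \frac{3 X}{3} = X$)
$T{\left(D \right)} = -6 + \sqrt{D + D \left(-2 + D\right)}$
$T{\left(13 \right)} - 293 = \left(-6 + \sqrt{13 \left(-1 + 13\right)}\right) - 293 = \left(-6 + \sqrt{13 \cdot 12}\right) - 293 = \left(-6 + \sqrt{156}\right) - 293 = \left(-6 + 2 \sqrt{39}\right) - 293 = -299 + 2 \sqrt{39}$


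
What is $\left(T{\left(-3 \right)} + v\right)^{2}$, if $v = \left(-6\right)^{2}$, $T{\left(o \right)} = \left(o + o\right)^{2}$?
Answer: $5184$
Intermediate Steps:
$T{\left(o \right)} = 4 o^{2}$ ($T{\left(o \right)} = \left(2 o\right)^{2} = 4 o^{2}$)
$v = 36$
$\left(T{\left(-3 \right)} + v\right)^{2} = \left(4 \left(-3\right)^{2} + 36\right)^{2} = \left(4 \cdot 9 + 36\right)^{2} = \left(36 + 36\right)^{2} = 72^{2} = 5184$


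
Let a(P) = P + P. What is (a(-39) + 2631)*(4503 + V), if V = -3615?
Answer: 2267064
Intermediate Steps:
a(P) = 2*P
(a(-39) + 2631)*(4503 + V) = (2*(-39) + 2631)*(4503 - 3615) = (-78 + 2631)*888 = 2553*888 = 2267064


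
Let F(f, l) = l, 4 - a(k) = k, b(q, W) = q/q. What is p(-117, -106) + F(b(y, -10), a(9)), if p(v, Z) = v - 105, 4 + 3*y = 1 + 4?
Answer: -227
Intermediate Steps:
y = ⅓ (y = -4/3 + (1 + 4)/3 = -4/3 + (⅓)*5 = -4/3 + 5/3 = ⅓ ≈ 0.33333)
b(q, W) = 1
p(v, Z) = -105 + v
a(k) = 4 - k
p(-117, -106) + F(b(y, -10), a(9)) = (-105 - 117) + (4 - 1*9) = -222 + (4 - 9) = -222 - 5 = -227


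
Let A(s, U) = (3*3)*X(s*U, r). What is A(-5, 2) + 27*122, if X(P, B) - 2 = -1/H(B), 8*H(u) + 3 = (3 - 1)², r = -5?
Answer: 3240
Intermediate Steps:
H(u) = ⅛ (H(u) = -3/8 + (3 - 1)²/8 = -3/8 + (⅛)*2² = -3/8 + (⅛)*4 = -3/8 + ½ = ⅛)
X(P, B) = -6 (X(P, B) = 2 - 1/⅛ = 2 - 1*8 = 2 - 8 = -6)
A(s, U) = -54 (A(s, U) = (3*3)*(-6) = 9*(-6) = -54)
A(-5, 2) + 27*122 = -54 + 27*122 = -54 + 3294 = 3240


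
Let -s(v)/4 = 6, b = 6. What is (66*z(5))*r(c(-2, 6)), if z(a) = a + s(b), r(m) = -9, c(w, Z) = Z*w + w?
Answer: 11286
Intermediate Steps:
s(v) = -24 (s(v) = -4*6 = -24)
c(w, Z) = w + Z*w
z(a) = -24 + a (z(a) = a - 24 = -24 + a)
(66*z(5))*r(c(-2, 6)) = (66*(-24 + 5))*(-9) = (66*(-19))*(-9) = -1254*(-9) = 11286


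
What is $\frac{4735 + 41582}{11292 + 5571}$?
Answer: $\frac{15439}{5621} \approx 2.7467$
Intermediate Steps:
$\frac{4735 + 41582}{11292 + 5571} = \frac{46317}{16863} = 46317 \cdot \frac{1}{16863} = \frac{15439}{5621}$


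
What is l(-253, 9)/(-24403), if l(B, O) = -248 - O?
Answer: 257/24403 ≈ 0.010531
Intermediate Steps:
l(-253, 9)/(-24403) = (-248 - 1*9)/(-24403) = (-248 - 9)*(-1/24403) = -257*(-1/24403) = 257/24403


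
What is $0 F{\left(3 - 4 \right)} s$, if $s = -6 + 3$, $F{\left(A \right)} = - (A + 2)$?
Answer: $0$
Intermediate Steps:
$F{\left(A \right)} = -2 - A$ ($F{\left(A \right)} = - (2 + A) = -2 - A$)
$s = -3$
$0 F{\left(3 - 4 \right)} s = 0 \left(-2 - \left(3 - 4\right)\right) \left(-3\right) = 0 \left(-2 - -1\right) \left(-3\right) = 0 \left(-2 + 1\right) \left(-3\right) = 0 \left(-1\right) \left(-3\right) = 0 \left(-3\right) = 0$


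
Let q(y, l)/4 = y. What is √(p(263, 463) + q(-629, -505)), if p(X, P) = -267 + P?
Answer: 4*I*√145 ≈ 48.166*I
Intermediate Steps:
q(y, l) = 4*y
√(p(263, 463) + q(-629, -505)) = √((-267 + 463) + 4*(-629)) = √(196 - 2516) = √(-2320) = 4*I*√145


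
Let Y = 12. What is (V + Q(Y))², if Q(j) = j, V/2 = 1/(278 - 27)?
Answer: 9084196/63001 ≈ 144.19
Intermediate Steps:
V = 2/251 (V = 2/(278 - 27) = 2/251 ≈ 0.0079681)
(V + Q(Y))² = (2/251 + 12)² = (3014/251)² = 9084196/63001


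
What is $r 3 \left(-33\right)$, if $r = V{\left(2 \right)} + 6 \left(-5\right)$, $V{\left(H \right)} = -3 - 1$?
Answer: $3366$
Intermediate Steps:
$V{\left(H \right)} = -4$ ($V{\left(H \right)} = -3 - 1 = -4$)
$r = -34$ ($r = -4 + 6 \left(-5\right) = -4 - 30 = -34$)
$r 3 \left(-33\right) = \left(-34\right) 3 \left(-33\right) = \left(-102\right) \left(-33\right) = 3366$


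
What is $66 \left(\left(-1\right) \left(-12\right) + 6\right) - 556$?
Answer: $632$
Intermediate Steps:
$66 \left(\left(-1\right) \left(-12\right) + 6\right) - 556 = 66 \left(12 + 6\right) - 556 = 66 \cdot 18 - 556 = 1188 - 556 = 632$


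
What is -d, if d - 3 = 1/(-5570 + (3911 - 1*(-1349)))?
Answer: -929/310 ≈ -2.9968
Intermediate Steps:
d = 929/310 (d = 3 + 1/(-5570 + (3911 - 1*(-1349))) = 3 + 1/(-5570 + (3911 + 1349)) = 3 + 1/(-5570 + 5260) = 3 + 1/(-310) = 3 - 1/310 = 929/310 ≈ 2.9968)
-d = -1*929/310 = -929/310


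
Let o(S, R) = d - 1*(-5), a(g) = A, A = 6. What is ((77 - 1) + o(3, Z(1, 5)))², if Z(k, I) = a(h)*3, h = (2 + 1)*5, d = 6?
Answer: 7569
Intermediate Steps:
h = 15 (h = 3*5 = 15)
a(g) = 6
Z(k, I) = 18 (Z(k, I) = 6*3 = 18)
o(S, R) = 11 (o(S, R) = 6 - 1*(-5) = 6 + 5 = 11)
((77 - 1) + o(3, Z(1, 5)))² = ((77 - 1) + 11)² = (76 + 11)² = 87² = 7569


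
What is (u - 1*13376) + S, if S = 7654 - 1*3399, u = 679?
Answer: -8442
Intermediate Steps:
S = 4255 (S = 7654 - 3399 = 4255)
(u - 1*13376) + S = (679 - 1*13376) + 4255 = (679 - 13376) + 4255 = -12697 + 4255 = -8442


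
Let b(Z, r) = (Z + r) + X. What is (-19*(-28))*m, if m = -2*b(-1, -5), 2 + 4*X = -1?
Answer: 7182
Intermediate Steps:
X = -¾ (X = -½ + (¼)*(-1) = -½ - ¼ = -¾ ≈ -0.75000)
b(Z, r) = -¾ + Z + r (b(Z, r) = (Z + r) - ¾ = -¾ + Z + r)
m = 27/2 (m = -2*(-¾ - 1 - 5) = -2*(-27/4) = 27/2 ≈ 13.500)
(-19*(-28))*m = -19*(-28)*(27/2) = 532*(27/2) = 7182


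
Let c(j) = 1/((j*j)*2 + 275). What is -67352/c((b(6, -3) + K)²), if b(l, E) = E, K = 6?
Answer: -29432824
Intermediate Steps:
c(j) = 1/(275 + 2*j²) (c(j) = 1/(j²*2 + 275) = 1/(2*j² + 275) = 1/(275 + 2*j²))
-67352/c((b(6, -3) + K)²) = -(18521800 + 134704*(-3 + 6)⁴) = -67352/(1/(275 + 2*(3²)²)) = -67352/(1/(275 + 2*9²)) = -67352/(1/(275 + 2*81)) = -67352/(1/(275 + 162)) = -67352/(1/437) = -67352/1/437 = -67352*437 = -29432824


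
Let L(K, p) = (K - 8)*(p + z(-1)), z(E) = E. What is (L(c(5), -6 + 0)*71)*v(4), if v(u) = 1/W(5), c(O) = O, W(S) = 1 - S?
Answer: -1491/4 ≈ -372.75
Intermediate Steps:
v(u) = -1/4 (v(u) = 1/(1 - 1*5) = 1/(1 - 5) = 1/(-4) = -1/4)
L(K, p) = (-1 + p)*(-8 + K) (L(K, p) = (K - 8)*(p - 1) = (-8 + K)*(-1 + p) = (-1 + p)*(-8 + K))
(L(c(5), -6 + 0)*71)*v(4) = ((8 - 1*5 - 8*(-6 + 0) + 5*(-6 + 0))*71)*(-1/4) = ((8 - 5 - 8*(-6) + 5*(-6))*71)*(-1/4) = ((8 - 5 + 48 - 30)*71)*(-1/4) = (21*71)*(-1/4) = 1491*(-1/4) = -1491/4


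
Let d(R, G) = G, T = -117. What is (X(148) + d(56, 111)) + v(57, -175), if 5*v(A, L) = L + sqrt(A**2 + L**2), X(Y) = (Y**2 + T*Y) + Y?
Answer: 4812 + sqrt(33874)/5 ≈ 4848.8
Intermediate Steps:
X(Y) = Y**2 - 116*Y (X(Y) = (Y**2 - 117*Y) + Y = Y**2 - 116*Y)
v(A, L) = L/5 + sqrt(A**2 + L**2)/5 (v(A, L) = (L + sqrt(A**2 + L**2))/5 = L/5 + sqrt(A**2 + L**2)/5)
(X(148) + d(56, 111)) + v(57, -175) = (148*(-116 + 148) + 111) + ((1/5)*(-175) + sqrt(57**2 + (-175)**2)/5) = (148*32 + 111) + (-35 + sqrt(3249 + 30625)/5) = (4736 + 111) + (-35 + sqrt(33874)/5) = 4847 + (-35 + sqrt(33874)/5) = 4812 + sqrt(33874)/5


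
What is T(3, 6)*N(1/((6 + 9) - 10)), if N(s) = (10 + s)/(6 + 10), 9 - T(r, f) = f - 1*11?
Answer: 357/40 ≈ 8.9250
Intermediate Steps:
T(r, f) = 20 - f (T(r, f) = 9 - (f - 1*11) = 9 - (f - 11) = 9 - (-11 + f) = 9 + (11 - f) = 20 - f)
N(s) = 5/8 + s/16 (N(s) = (10 + s)/16 = (10 + s)*(1/16) = 5/8 + s/16)
T(3, 6)*N(1/((6 + 9) - 10)) = (20 - 1*6)*(5/8 + 1/(16*((6 + 9) - 10))) = (20 - 6)*(5/8 + 1/(16*(15 - 10))) = 14*(5/8 + (1/16)/5) = 14*(5/8 + (1/16)*(1/5)) = 14*(5/8 + 1/80) = 14*(51/80) = 357/40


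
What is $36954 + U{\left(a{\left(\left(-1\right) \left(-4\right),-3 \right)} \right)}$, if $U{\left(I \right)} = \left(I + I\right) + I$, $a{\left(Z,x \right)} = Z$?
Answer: $36966$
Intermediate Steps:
$U{\left(I \right)} = 3 I$ ($U{\left(I \right)} = 2 I + I = 3 I$)
$36954 + U{\left(a{\left(\left(-1\right) \left(-4\right),-3 \right)} \right)} = 36954 + 3 \left(\left(-1\right) \left(-4\right)\right) = 36954 + 3 \cdot 4 = 36954 + 12 = 36966$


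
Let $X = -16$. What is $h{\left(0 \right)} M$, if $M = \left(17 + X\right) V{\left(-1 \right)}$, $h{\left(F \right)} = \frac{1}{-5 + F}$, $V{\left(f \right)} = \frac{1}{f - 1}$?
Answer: $\frac{1}{10} \approx 0.1$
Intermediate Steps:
$V{\left(f \right)} = \frac{1}{-1 + f}$
$M = - \frac{1}{2}$ ($M = \frac{17 - 16}{-1 - 1} = 1 \frac{1}{-2} = 1 \left(- \frac{1}{2}\right) = - \frac{1}{2} \approx -0.5$)
$h{\left(0 \right)} M = \frac{1}{-5 + 0} \left(- \frac{1}{2}\right) = \frac{1}{-5} \left(- \frac{1}{2}\right) = \left(- \frac{1}{5}\right) \left(- \frac{1}{2}\right) = \frac{1}{10}$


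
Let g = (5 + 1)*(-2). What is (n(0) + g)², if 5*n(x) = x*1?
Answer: 144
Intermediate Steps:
n(x) = x/5 (n(x) = (x*1)/5 = x/5)
g = -12 (g = 6*(-2) = -12)
(n(0) + g)² = ((⅕)*0 - 12)² = (0 - 12)² = (-12)² = 144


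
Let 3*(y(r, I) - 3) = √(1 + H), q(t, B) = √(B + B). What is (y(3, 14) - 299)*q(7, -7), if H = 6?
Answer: I*√14*(-888 + √7)/3 ≈ -1104.2*I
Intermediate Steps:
q(t, B) = √2*√B (q(t, B) = √(2*B) = √2*√B)
y(r, I) = 3 + √7/3 (y(r, I) = 3 + √(1 + 6)/3 = 3 + √7/3)
(y(3, 14) - 299)*q(7, -7) = ((3 + √7/3) - 299)*(√2*√(-7)) = (-296 + √7/3)*(√2*(I*√7)) = (-296 + √7/3)*(I*√14) = I*√14*(-296 + √7/3)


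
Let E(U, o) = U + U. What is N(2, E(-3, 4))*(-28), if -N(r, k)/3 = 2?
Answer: 168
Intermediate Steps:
E(U, o) = 2*U
N(r, k) = -6 (N(r, k) = -3*2 = -6)
N(2, E(-3, 4))*(-28) = -6*(-28) = 168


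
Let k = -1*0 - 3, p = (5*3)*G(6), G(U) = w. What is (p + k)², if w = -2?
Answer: 1089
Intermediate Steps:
G(U) = -2
p = -30 (p = (5*3)*(-2) = 15*(-2) = -30)
k = -3 (k = 0 - 3 = -3)
(p + k)² = (-30 - 3)² = (-33)² = 1089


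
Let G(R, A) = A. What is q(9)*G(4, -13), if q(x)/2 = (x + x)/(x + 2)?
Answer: -468/11 ≈ -42.545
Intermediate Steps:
q(x) = 4*x/(2 + x) (q(x) = 2*((x + x)/(x + 2)) = 2*((2*x)/(2 + x)) = 2*(2*x/(2 + x)) = 4*x/(2 + x))
q(9)*G(4, -13) = (4*9/(2 + 9))*(-13) = (4*9/11)*(-13) = (4*9*(1/11))*(-13) = (36/11)*(-13) = -468/11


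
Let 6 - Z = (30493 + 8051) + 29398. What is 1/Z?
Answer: -1/67936 ≈ -1.4720e-5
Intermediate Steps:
Z = -67936 (Z = 6 - ((30493 + 8051) + 29398) = 6 - (38544 + 29398) = 6 - 1*67942 = 6 - 67942 = -67936)
1/Z = 1/(-67936) = -1/67936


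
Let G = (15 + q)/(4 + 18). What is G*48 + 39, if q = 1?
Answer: 813/11 ≈ 73.909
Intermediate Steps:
G = 8/11 (G = (15 + 1)/(4 + 18) = 16/22 = 16*(1/22) = 8/11 ≈ 0.72727)
G*48 + 39 = (8/11)*48 + 39 = 384/11 + 39 = 813/11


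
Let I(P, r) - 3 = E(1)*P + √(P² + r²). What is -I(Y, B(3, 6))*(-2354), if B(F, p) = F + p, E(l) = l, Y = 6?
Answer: 21186 + 7062*√13 ≈ 46648.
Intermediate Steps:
I(P, r) = 3 + P + √(P² + r²) (I(P, r) = 3 + (1*P + √(P² + r²)) = 3 + (P + √(P² + r²)) = 3 + P + √(P² + r²))
-I(Y, B(3, 6))*(-2354) = -(3 + 6 + √(6² + (3 + 6)²))*(-2354) = -(3 + 6 + √(36 + 9²))*(-2354) = -(3 + 6 + √(36 + 81))*(-2354) = -(3 + 6 + √117)*(-2354) = -(3 + 6 + 3*√13)*(-2354) = -(9 + 3*√13)*(-2354) = (-9 - 3*√13)*(-2354) = 21186 + 7062*√13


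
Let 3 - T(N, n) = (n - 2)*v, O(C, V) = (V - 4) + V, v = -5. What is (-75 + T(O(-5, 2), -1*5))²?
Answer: 11449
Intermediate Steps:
O(C, V) = -4 + 2*V (O(C, V) = (-4 + V) + V = -4 + 2*V)
T(N, n) = -7 + 5*n (T(N, n) = 3 - (n - 2)*(-5) = 3 - (-2 + n)*(-5) = 3 - (10 - 5*n) = 3 + (-10 + 5*n) = -7 + 5*n)
(-75 + T(O(-5, 2), -1*5))² = (-75 + (-7 + 5*(-1*5)))² = (-75 + (-7 + 5*(-5)))² = (-75 + (-7 - 25))² = (-75 - 32)² = (-107)² = 11449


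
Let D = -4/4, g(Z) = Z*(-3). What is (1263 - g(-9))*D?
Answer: -1236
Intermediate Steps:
g(Z) = -3*Z
D = -1 (D = -4*1/4 = -1)
(1263 - g(-9))*D = (1263 - (-3)*(-9))*(-1) = (1263 - 1*27)*(-1) = (1263 - 27)*(-1) = 1236*(-1) = -1236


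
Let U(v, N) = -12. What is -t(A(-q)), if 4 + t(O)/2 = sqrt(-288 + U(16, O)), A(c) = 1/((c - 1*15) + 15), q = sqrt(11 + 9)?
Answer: 8 - 20*I*sqrt(3) ≈ 8.0 - 34.641*I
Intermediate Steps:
q = 2*sqrt(5) (q = sqrt(20) = 2*sqrt(5) ≈ 4.4721)
A(c) = 1/c (A(c) = 1/((c - 15) + 15) = 1/((-15 + c) + 15) = 1/c)
t(O) = -8 + 20*I*sqrt(3) (t(O) = -8 + 2*sqrt(-288 - 12) = -8 + 2*sqrt(-300) = -8 + 2*(10*I*sqrt(3)) = -8 + 20*I*sqrt(3))
-t(A(-q)) = -(-8 + 20*I*sqrt(3)) = 8 - 20*I*sqrt(3)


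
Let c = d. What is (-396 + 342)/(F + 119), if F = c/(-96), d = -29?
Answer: -5184/11453 ≈ -0.45263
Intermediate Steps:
c = -29
F = 29/96 (F = -29/(-96) = -29*(-1/96) = 29/96 ≈ 0.30208)
(-396 + 342)/(F + 119) = (-396 + 342)/(29/96 + 119) = -54/11453/96 = -54*96/11453 = -5184/11453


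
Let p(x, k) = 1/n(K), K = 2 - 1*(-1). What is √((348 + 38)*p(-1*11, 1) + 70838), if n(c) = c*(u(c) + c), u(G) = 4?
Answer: 4*√1952979/21 ≈ 266.19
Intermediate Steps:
K = 3 (K = 2 + 1 = 3)
n(c) = c*(4 + c)
p(x, k) = 1/21 (p(x, k) = 1/(3*(4 + 3)) = 1/(3*7) = 1/21)
√((348 + 38)*p(-1*11, 1) + 70838) = √((348 + 38)*(1/21) + 70838) = √(386*(1/21) + 70838) = √(386/21 + 70838) = √(1487984/21) = 4*√1952979/21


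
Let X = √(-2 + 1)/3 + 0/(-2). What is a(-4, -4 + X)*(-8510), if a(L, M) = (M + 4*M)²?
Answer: -30423250/9 + 1702000*I/3 ≈ -3.3804e+6 + 5.6733e+5*I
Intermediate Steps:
X = I/3 (X = √(-1)*(⅓) + 0*(-½) = I*(⅓) + 0 = I/3 + 0 = I/3 ≈ 0.33333*I)
a(L, M) = 25*M² (a(L, M) = (5*M)² = 25*M²)
a(-4, -4 + X)*(-8510) = (25*(-4 + I/3)²)*(-8510) = -212750*(-4 + I/3)²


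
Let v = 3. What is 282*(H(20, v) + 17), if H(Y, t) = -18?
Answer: -282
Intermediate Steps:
282*(H(20, v) + 17) = 282*(-18 + 17) = 282*(-1) = -282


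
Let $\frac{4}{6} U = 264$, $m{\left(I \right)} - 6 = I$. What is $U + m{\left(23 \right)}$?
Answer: $425$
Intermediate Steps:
$m{\left(I \right)} = 6 + I$
$U = 396$ ($U = \frac{3}{2} \cdot 264 = 396$)
$U + m{\left(23 \right)} = 396 + \left(6 + 23\right) = 396 + 29 = 425$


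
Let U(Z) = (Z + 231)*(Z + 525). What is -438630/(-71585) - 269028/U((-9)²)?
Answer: 353746011/75192884 ≈ 4.7045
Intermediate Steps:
U(Z) = (231 + Z)*(525 + Z)
-438630/(-71585) - 269028/U((-9)²) = -438630/(-71585) - 269028/(121275 + ((-9)²)² + 756*(-9)²) = -438630*(-1/71585) - 269028/(121275 + 81² + 756*81) = 87726/14317 - 269028/(121275 + 6561 + 61236) = 87726/14317 - 269028/189072 = 87726/14317 - 269028*1/189072 = 87726/14317 - 7473/5252 = 353746011/75192884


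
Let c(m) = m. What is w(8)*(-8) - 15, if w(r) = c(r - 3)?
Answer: -55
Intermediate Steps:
w(r) = -3 + r (w(r) = r - 3 = -3 + r)
w(8)*(-8) - 15 = (-3 + 8)*(-8) - 15 = 5*(-8) - 15 = -40 - 15 = -55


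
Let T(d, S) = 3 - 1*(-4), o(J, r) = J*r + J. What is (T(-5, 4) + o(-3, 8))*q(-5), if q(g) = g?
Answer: 100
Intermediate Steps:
o(J, r) = J + J*r
T(d, S) = 7 (T(d, S) = 3 + 4 = 7)
(T(-5, 4) + o(-3, 8))*q(-5) = (7 - 3*(1 + 8))*(-5) = (7 - 3*9)*(-5) = (7 - 27)*(-5) = -20*(-5) = 100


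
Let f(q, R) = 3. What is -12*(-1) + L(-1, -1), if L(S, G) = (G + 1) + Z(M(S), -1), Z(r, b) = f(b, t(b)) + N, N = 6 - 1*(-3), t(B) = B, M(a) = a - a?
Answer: 24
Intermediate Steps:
M(a) = 0
N = 9 (N = 6 + 3 = 9)
Z(r, b) = 12 (Z(r, b) = 3 + 9 = 12)
L(S, G) = 13 + G (L(S, G) = (G + 1) + 12 = (1 + G) + 12 = 13 + G)
-12*(-1) + L(-1, -1) = -12*(-1) + (13 - 1) = 12 + 12 = 24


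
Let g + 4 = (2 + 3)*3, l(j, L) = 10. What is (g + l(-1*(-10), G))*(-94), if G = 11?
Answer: -1974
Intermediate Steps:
g = 11 (g = -4 + (2 + 3)*3 = -4 + 5*3 = -4 + 15 = 11)
(g + l(-1*(-10), G))*(-94) = (11 + 10)*(-94) = 21*(-94) = -1974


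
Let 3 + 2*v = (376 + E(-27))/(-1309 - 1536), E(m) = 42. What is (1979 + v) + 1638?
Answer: 20571777/5690 ≈ 3615.4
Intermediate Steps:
v = -8953/5690 (v = -3/2 + ((376 + 42)/(-1309 - 1536))/2 = -3/2 + (418/(-2845))/2 = -3/2 + (418*(-1/2845))/2 = -3/2 + (1/2)*(-418/2845) = -3/2 - 209/2845 = -8953/5690 ≈ -1.5735)
(1979 + v) + 1638 = (1979 - 8953/5690) + 1638 = 11251557/5690 + 1638 = 20571777/5690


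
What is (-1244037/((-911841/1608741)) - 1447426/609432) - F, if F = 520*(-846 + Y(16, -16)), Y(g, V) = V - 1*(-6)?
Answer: 244505116616830553/92617514052 ≈ 2.6399e+6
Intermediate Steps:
Y(g, V) = 6 + V (Y(g, V) = V + 6 = 6 + V)
F = -445120 (F = 520*(-846 + (6 - 16)) = 520*(-846 - 10) = 520*(-856) = -445120)
(-1244037/((-911841/1608741)) - 1447426/609432) - F = (-1244037/((-911841/1608741)) - 1447426/609432) - 1*(-445120) = (-1244037/((-911841*1/1608741)) - 1447426*1/609432) + 445120 = (-1244037/(-303947/536247) - 723713/304716) + 445120 = (-1244037*(-536247/303947) - 723713/304716) + 445120 = (667111109139/303947 - 723713/304716) + 445120 = 203279208762004313/92617514052 + 445120 = 244505116616830553/92617514052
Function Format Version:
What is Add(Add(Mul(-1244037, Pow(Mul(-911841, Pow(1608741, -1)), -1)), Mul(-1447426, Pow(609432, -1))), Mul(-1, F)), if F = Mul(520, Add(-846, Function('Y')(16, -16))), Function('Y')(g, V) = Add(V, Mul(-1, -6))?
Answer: Rational(244505116616830553, 92617514052) ≈ 2.6399e+6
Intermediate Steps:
Function('Y')(g, V) = Add(6, V) (Function('Y')(g, V) = Add(V, 6) = Add(6, V))
F = -445120 (F = Mul(520, Add(-846, Add(6, -16))) = Mul(520, Add(-846, -10)) = Mul(520, -856) = -445120)
Add(Add(Mul(-1244037, Pow(Mul(-911841, Pow(1608741, -1)), -1)), Mul(-1447426, Pow(609432, -1))), Mul(-1, F)) = Add(Add(Mul(-1244037, Pow(Mul(-911841, Pow(1608741, -1)), -1)), Mul(-1447426, Pow(609432, -1))), Mul(-1, -445120)) = Add(Add(Mul(-1244037, Pow(Mul(-911841, Rational(1, 1608741)), -1)), Mul(-1447426, Rational(1, 609432))), 445120) = Add(Add(Mul(-1244037, Pow(Rational(-303947, 536247), -1)), Rational(-723713, 304716)), 445120) = Add(Add(Mul(-1244037, Rational(-536247, 303947)), Rational(-723713, 304716)), 445120) = Add(Add(Rational(667111109139, 303947), Rational(-723713, 304716)), 445120) = Add(Rational(203279208762004313, 92617514052), 445120) = Rational(244505116616830553, 92617514052)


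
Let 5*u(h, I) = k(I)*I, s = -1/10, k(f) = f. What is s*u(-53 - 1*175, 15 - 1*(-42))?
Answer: -3249/50 ≈ -64.980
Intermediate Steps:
s = -⅒ (s = -1*⅒ = -⅒ ≈ -0.10000)
u(h, I) = I²/5 (u(h, I) = (I*I)/5 = I²/5)
s*u(-53 - 1*175, 15 - 1*(-42)) = -(15 - 1*(-42))²/50 = -(15 + 42)²/50 = -57²/50 = -3249/50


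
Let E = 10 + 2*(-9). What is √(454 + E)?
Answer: √446 ≈ 21.119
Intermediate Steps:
E = -8 (E = 10 - 18 = -8)
√(454 + E) = √(454 - 8) = √446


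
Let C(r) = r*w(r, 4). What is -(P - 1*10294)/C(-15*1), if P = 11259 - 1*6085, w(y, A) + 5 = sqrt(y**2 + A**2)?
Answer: -640/81 - 128*sqrt(241)/81 ≈ -32.433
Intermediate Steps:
w(y, A) = -5 + sqrt(A**2 + y**2) (w(y, A) = -5 + sqrt(y**2 + A**2) = -5 + sqrt(A**2 + y**2))
P = 5174 (P = 11259 - 6085 = 5174)
C(r) = r*(-5 + sqrt(16 + r**2)) (C(r) = r*(-5 + sqrt(4**2 + r**2)) = r*(-5 + sqrt(16 + r**2)))
-(P - 1*10294)/C(-15*1) = -(5174 - 1*10294)/((-15*1)*(-5 + sqrt(16 + (-15*1)**2))) = -(5174 - 10294)/((-15*(-5 + sqrt(16 + (-15)**2)))) = -(-5120)/((-15*(-5 + sqrt(16 + 225)))) = -(-5120)/((-15*(-5 + sqrt(241)))) = -(-5120)/(75 - 15*sqrt(241)) = 5120/(75 - 15*sqrt(241))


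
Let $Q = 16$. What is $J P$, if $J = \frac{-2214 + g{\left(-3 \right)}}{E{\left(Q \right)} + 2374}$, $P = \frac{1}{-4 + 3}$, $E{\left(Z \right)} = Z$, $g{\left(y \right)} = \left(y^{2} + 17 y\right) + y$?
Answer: $\frac{2259}{2390} \approx 0.94519$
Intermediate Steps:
$g{\left(y \right)} = y^{2} + 18 y$
$P = -1$ ($P = \frac{1}{-1} = -1$)
$J = - \frac{2259}{2390}$ ($J = \frac{-2214 - 3 \left(18 - 3\right)}{16 + 2374} = \frac{-2214 - 45}{2390} = \left(-2214 - 45\right) \frac{1}{2390} = \left(-2259\right) \frac{1}{2390} = - \frac{2259}{2390} \approx -0.94519$)
$J P = \left(- \frac{2259}{2390}\right) \left(-1\right) = \frac{2259}{2390}$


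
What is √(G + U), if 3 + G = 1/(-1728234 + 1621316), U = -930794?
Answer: I*√217150356857754/15274 ≈ 964.78*I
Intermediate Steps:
G = -320755/106918 (G = -3 + 1/(-1728234 + 1621316) = -3 + 1/(-106918) = -3 - 1/106918 = -320755/106918 ≈ -3.0000)
√(G + U) = √(-320755/106918 - 930794) = √(-99518953647/106918) = I*√217150356857754/15274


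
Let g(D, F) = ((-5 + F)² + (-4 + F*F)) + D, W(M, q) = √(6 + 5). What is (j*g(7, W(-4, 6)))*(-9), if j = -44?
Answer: 19800 - 3960*√11 ≈ 6666.2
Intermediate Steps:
W(M, q) = √11
g(D, F) = -4 + D + F² + (-5 + F)² (g(D, F) = ((-5 + F)² + (-4 + F²)) + D = (-4 + F² + (-5 + F)²) + D = -4 + D + F² + (-5 + F)²)
(j*g(7, W(-4, 6)))*(-9) = -44*(-4 + 7 + (√11)² + (-5 + √11)²)*(-9) = -44*(-4 + 7 + 11 + (-5 + √11)²)*(-9) = -44*(14 + (-5 + √11)²)*(-9) = (-616 - 44*(-5 + √11)²)*(-9) = 5544 + 396*(-5 + √11)²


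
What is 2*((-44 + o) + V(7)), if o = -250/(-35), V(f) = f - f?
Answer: -516/7 ≈ -73.714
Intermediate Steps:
V(f) = 0
o = 50/7 (o = -250*(-1/35) = 50/7 ≈ 7.1429)
2*((-44 + o) + V(7)) = 2*((-44 + 50/7) + 0) = 2*(-258/7 + 0) = 2*(-258/7) = -516/7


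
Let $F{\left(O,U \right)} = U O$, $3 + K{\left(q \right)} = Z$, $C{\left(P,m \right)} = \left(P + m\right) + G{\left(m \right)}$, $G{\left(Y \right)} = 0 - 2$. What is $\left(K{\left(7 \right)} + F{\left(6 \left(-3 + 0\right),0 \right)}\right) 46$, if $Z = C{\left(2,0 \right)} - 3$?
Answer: $-276$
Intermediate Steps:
$G{\left(Y \right)} = -2$ ($G{\left(Y \right)} = 0 - 2 = -2$)
$C{\left(P,m \right)} = -2 + P + m$ ($C{\left(P,m \right)} = \left(P + m\right) - 2 = -2 + P + m$)
$Z = -3$ ($Z = \left(-2 + 2 + 0\right) - 3 = 0 - 3 = -3$)
$K{\left(q \right)} = -6$ ($K{\left(q \right)} = -3 - 3 = -6$)
$F{\left(O,U \right)} = O U$
$\left(K{\left(7 \right)} + F{\left(6 \left(-3 + 0\right),0 \right)}\right) 46 = \left(-6 + 6 \left(-3 + 0\right) 0\right) 46 = \left(-6 + 6 \left(-3\right) 0\right) 46 = \left(-6 - 0\right) 46 = \left(-6 + 0\right) 46 = \left(-6\right) 46 = -276$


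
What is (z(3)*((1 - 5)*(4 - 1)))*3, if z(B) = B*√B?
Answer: -108*√3 ≈ -187.06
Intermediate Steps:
z(B) = B^(3/2)
(z(3)*((1 - 5)*(4 - 1)))*3 = (3^(3/2)*((1 - 5)*(4 - 1)))*3 = ((3*√3)*(-4*3))*3 = ((3*√3)*(-12))*3 = -36*√3*3 = -108*√3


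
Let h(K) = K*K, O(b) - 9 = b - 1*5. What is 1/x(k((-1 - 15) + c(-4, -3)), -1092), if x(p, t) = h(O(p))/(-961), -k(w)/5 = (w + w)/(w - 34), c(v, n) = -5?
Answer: -116281/4 ≈ -29070.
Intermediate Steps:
O(b) = 4 + b (O(b) = 9 + (b - 1*5) = 9 + (b - 5) = 9 + (-5 + b) = 4 + b)
h(K) = K**2
k(w) = -10*w/(-34 + w) (k(w) = -5*(w + w)/(w - 34) = -5*2*w/(-34 + w) = -10*w/(-34 + w))
x(p, t) = -(4 + p)**2/961 (x(p, t) = (4 + p)**2/(-961) = (4 + p)**2*(-1/961) = -(4 + p)**2/961)
1/x(k((-1 - 15) + c(-4, -3)), -1092) = 1/(-(4 - 10*((-1 - 15) - 5)/(-34 + ((-1 - 15) - 5)))**2/961) = 1/(-(4 - 10*(-16 - 5)/(-34 + (-16 - 5)))**2/961) = 1/(-(4 - 10*(-21)/(-34 - 21))**2/961) = 1/(-(4 - 10*(-21)/(-55))**2/961) = 1/(-(4 - 10*(-21)*(-1/55))**2/961) = 1/(-(4 - 42/11)**2/961) = 1/(-(2/11)**2/961) = 1/(-1/961*4/121) = 1/(-4/116281) = -116281/4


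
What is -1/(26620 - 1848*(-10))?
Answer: -1/45100 ≈ -2.2173e-5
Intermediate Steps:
-1/(26620 - 1848*(-10)) = -1/(26620 + 18480) = -1/45100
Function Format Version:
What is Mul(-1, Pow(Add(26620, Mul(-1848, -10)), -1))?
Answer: Rational(-1, 45100) ≈ -2.2173e-5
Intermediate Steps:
Mul(-1, Pow(Add(26620, Mul(-1848, -10)), -1)) = Mul(-1, Pow(Add(26620, 18480), -1)) = Mul(-1, Pow(45100, -1)) = Mul(-1, Rational(1, 45100)) = Rational(-1, 45100)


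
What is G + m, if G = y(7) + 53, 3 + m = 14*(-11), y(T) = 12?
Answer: -92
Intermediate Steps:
m = -157 (m = -3 + 14*(-11) = -3 - 154 = -157)
G = 65 (G = 12 + 53 = 65)
G + m = 65 - 157 = -92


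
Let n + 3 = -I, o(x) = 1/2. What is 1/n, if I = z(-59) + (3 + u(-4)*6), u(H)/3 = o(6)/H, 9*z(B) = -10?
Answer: -36/95 ≈ -0.37895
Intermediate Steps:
o(x) = ½
z(B) = -10/9 (z(B) = (⅑)*(-10) = -10/9)
u(H) = 3/(2*H) (u(H) = 3*(1/(2*H)) = 3/(2*H))
I = -13/36 (I = -10/9 + (3 + ((3/2)/(-4))*6) = -10/9 + (3 + ((3/2)*(-¼))*6) = -10/9 + (3 - 3/8*6) = -10/9 + (3 - 9/4) = -10/9 + ¾ = -13/36 ≈ -0.36111)
n = -95/36 (n = -3 - 1*(-13/36) = -3 + 13/36 = -95/36 ≈ -2.6389)
1/n = 1/(-95/36) = -36/95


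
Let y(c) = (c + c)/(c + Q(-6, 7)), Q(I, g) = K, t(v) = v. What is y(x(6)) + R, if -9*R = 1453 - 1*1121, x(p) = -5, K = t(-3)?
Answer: -1283/36 ≈ -35.639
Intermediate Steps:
K = -3
Q(I, g) = -3
y(c) = 2*c/(-3 + c) (y(c) = (c + c)/(c - 3) = (2*c)/(-3 + c) = 2*c/(-3 + c))
R = -332/9 (R = -(1453 - 1*1121)/9 = -(1453 - 1121)/9 = -⅑*332 = -332/9 ≈ -36.889)
y(x(6)) + R = 2*(-5)/(-3 - 5) - 332/9 = 2*(-5)/(-8) - 332/9 = 2*(-5)*(-⅛) - 332/9 = 5/4 - 332/9 = -1283/36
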